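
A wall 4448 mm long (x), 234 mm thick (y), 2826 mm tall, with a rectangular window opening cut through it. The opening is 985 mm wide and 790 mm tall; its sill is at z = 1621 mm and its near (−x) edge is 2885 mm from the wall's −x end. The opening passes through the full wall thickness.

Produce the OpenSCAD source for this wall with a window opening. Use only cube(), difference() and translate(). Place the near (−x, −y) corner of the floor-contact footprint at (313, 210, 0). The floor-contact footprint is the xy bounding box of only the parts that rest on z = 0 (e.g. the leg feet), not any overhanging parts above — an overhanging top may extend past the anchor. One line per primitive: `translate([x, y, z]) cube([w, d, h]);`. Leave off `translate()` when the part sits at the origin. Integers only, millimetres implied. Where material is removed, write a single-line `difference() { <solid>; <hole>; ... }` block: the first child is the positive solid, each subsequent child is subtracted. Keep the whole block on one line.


difference() { translate([313, 210, 0]) cube([4448, 234, 2826]); translate([3198, 210, 1621]) cube([985, 234, 790]); }


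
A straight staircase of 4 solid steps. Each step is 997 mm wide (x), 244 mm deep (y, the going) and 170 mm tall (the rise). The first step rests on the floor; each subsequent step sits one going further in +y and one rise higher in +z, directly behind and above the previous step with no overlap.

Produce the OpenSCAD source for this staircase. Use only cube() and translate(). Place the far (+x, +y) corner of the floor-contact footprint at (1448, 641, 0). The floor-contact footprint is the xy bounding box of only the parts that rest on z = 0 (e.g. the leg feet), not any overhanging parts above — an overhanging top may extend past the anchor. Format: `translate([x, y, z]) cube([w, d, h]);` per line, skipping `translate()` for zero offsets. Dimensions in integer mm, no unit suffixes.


translate([451, 397, 0]) cube([997, 244, 170]);
translate([451, 641, 170]) cube([997, 244, 170]);
translate([451, 885, 340]) cube([997, 244, 170]);
translate([451, 1129, 510]) cube([997, 244, 170]);


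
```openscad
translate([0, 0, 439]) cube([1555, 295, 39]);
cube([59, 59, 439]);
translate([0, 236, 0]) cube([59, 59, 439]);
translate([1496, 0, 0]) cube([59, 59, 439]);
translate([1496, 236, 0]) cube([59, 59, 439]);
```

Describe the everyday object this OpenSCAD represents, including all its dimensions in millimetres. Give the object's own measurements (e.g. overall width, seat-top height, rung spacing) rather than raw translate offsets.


A long wooden bench with a 1555 mm (x) × 295 mm (y) seat, 39 mm thick, its top surface 478 mm above the floor. Four 59 mm square legs at the seat corners, flush with the edges, run from z = 0 to the seat underside.


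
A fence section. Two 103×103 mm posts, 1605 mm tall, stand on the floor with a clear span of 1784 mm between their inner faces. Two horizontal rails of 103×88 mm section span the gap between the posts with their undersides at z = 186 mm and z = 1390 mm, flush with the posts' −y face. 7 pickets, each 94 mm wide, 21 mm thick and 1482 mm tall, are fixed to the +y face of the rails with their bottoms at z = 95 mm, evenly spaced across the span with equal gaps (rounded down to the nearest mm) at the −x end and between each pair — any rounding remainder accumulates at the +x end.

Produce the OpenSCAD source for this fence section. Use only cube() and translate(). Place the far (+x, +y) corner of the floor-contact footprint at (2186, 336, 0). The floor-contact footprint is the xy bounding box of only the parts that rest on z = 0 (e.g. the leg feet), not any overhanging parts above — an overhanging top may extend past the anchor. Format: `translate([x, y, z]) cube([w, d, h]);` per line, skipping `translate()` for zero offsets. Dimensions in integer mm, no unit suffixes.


translate([196, 233, 0]) cube([103, 103, 1605]);
translate([2083, 233, 0]) cube([103, 103, 1605]);
translate([299, 233, 186]) cube([1784, 103, 88]);
translate([299, 233, 1390]) cube([1784, 103, 88]);
translate([439, 336, 95]) cube([94, 21, 1482]);
translate([673, 336, 95]) cube([94, 21, 1482]);
translate([907, 336, 95]) cube([94, 21, 1482]);
translate([1141, 336, 95]) cube([94, 21, 1482]);
translate([1375, 336, 95]) cube([94, 21, 1482]);
translate([1609, 336, 95]) cube([94, 21, 1482]);
translate([1843, 336, 95]) cube([94, 21, 1482]);


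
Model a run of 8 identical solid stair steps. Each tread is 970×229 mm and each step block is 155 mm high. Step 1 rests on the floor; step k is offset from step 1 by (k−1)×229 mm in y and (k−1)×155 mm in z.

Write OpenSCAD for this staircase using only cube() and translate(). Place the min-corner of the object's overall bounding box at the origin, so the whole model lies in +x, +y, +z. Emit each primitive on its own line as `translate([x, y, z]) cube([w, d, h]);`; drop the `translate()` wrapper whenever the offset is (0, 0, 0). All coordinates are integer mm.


cube([970, 229, 155]);
translate([0, 229, 155]) cube([970, 229, 155]);
translate([0, 458, 310]) cube([970, 229, 155]);
translate([0, 687, 465]) cube([970, 229, 155]);
translate([0, 916, 620]) cube([970, 229, 155]);
translate([0, 1145, 775]) cube([970, 229, 155]);
translate([0, 1374, 930]) cube([970, 229, 155]);
translate([0, 1603, 1085]) cube([970, 229, 155]);


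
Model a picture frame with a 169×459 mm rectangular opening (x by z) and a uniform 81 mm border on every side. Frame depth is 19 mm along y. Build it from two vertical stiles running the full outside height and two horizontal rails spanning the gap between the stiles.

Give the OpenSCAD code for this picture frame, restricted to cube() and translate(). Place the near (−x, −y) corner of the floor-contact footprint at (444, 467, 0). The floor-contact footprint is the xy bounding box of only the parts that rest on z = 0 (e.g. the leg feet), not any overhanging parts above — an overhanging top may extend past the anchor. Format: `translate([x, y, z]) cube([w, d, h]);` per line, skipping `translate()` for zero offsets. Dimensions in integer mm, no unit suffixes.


translate([444, 467, 0]) cube([81, 19, 621]);
translate([694, 467, 0]) cube([81, 19, 621]);
translate([525, 467, 0]) cube([169, 19, 81]);
translate([525, 467, 540]) cube([169, 19, 81]);


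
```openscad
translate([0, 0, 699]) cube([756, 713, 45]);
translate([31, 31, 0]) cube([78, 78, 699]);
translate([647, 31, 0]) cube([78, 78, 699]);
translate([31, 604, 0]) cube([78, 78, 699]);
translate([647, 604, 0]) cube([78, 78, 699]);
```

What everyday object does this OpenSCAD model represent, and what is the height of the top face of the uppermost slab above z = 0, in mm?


A table. The table height is 744 mm.

A 756×713×45 slab sits at z = 699 on four 78 mm square posts — a table. The top surface is at 699 + 45 = 744 mm.


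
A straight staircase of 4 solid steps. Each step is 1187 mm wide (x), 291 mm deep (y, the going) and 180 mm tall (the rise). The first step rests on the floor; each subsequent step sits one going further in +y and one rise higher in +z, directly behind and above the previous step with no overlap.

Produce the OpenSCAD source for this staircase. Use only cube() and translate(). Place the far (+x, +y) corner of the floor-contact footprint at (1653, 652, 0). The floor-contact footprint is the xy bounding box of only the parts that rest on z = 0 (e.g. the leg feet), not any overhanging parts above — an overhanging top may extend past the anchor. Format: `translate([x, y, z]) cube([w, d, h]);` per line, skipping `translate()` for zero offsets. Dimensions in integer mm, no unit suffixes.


translate([466, 361, 0]) cube([1187, 291, 180]);
translate([466, 652, 180]) cube([1187, 291, 180]);
translate([466, 943, 360]) cube([1187, 291, 180]);
translate([466, 1234, 540]) cube([1187, 291, 180]);


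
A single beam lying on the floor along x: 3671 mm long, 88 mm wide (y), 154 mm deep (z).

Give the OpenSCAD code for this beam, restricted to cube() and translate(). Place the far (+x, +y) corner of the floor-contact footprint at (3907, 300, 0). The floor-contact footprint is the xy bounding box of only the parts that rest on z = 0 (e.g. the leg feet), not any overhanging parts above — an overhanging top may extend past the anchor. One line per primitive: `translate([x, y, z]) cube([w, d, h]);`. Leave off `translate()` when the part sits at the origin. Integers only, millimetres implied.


translate([236, 212, 0]) cube([3671, 88, 154]);


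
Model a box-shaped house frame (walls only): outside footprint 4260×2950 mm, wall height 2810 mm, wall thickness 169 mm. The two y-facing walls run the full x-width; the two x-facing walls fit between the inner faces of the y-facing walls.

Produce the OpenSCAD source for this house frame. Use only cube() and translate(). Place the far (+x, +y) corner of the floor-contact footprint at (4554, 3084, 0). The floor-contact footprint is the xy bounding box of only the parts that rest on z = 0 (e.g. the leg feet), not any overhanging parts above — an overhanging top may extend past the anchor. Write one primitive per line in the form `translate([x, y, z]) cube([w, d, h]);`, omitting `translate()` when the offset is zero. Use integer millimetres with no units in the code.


translate([294, 134, 0]) cube([4260, 169, 2810]);
translate([294, 2915, 0]) cube([4260, 169, 2810]);
translate([294, 303, 0]) cube([169, 2612, 2810]);
translate([4385, 303, 0]) cube([169, 2612, 2810]);


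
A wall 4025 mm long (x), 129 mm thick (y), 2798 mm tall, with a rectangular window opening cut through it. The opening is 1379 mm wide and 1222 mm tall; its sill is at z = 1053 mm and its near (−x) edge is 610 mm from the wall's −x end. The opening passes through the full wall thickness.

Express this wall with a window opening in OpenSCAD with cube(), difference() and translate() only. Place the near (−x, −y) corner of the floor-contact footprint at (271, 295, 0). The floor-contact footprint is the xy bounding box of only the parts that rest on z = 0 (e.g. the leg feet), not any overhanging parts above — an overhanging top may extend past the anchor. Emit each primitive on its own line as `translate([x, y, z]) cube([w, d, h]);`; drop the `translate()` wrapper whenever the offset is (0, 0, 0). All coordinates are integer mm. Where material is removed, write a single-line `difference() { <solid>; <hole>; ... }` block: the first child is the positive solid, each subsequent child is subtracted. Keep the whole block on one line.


difference() { translate([271, 295, 0]) cube([4025, 129, 2798]); translate([881, 295, 1053]) cube([1379, 129, 1222]); }


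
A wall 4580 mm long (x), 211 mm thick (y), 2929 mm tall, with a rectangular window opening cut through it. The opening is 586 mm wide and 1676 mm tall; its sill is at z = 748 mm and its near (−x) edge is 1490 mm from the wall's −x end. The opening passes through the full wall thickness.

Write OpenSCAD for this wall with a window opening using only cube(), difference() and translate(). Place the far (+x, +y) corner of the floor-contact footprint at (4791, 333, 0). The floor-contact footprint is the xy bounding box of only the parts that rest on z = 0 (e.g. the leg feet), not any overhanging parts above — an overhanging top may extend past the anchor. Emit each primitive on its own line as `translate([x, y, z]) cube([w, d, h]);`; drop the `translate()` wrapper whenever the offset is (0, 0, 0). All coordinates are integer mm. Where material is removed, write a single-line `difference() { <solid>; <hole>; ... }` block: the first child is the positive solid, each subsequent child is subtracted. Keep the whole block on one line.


difference() { translate([211, 122, 0]) cube([4580, 211, 2929]); translate([1701, 122, 748]) cube([586, 211, 1676]); }


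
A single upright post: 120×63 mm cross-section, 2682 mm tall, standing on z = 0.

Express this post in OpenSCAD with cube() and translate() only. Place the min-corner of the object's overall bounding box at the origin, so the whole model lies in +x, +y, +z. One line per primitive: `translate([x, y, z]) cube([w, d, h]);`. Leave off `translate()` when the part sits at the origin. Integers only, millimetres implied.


cube([120, 63, 2682]);


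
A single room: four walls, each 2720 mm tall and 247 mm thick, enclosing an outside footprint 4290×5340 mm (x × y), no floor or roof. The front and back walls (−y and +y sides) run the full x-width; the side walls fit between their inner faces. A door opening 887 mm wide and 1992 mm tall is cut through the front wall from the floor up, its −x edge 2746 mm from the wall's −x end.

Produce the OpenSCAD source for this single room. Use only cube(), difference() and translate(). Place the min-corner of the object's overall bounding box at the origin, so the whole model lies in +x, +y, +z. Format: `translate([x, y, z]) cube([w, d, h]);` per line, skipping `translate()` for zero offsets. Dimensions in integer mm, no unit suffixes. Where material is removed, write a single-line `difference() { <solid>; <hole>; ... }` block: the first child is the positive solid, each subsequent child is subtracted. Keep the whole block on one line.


difference() { cube([4290, 247, 2720]); translate([2746, 0, 0]) cube([887, 247, 1992]); }
translate([0, 5093, 0]) cube([4290, 247, 2720]);
translate([0, 247, 0]) cube([247, 4846, 2720]);
translate([4043, 247, 0]) cube([247, 4846, 2720]);


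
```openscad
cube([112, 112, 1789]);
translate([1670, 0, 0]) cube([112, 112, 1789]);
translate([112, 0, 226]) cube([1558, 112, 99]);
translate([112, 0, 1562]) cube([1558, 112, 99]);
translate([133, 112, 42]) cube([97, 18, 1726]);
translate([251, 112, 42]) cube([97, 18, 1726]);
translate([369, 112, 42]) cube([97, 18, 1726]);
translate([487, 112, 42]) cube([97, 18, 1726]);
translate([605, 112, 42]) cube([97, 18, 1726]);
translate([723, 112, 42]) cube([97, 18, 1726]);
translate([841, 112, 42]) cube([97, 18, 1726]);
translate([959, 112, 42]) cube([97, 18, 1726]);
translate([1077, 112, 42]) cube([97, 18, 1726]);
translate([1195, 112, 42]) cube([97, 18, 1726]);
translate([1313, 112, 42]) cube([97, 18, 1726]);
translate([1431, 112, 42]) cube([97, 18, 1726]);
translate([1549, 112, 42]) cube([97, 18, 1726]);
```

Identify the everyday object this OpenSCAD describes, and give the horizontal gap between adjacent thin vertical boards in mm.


A fence section. The picket gap is 21 mm.

Two posts, two rails, 13 pickets — a fence section. Span 1558 mm holds 13 pickets of 97 mm with 14 equal gaps: ⌊(1558 − 13·97) / 14⌋ = 21 mm.


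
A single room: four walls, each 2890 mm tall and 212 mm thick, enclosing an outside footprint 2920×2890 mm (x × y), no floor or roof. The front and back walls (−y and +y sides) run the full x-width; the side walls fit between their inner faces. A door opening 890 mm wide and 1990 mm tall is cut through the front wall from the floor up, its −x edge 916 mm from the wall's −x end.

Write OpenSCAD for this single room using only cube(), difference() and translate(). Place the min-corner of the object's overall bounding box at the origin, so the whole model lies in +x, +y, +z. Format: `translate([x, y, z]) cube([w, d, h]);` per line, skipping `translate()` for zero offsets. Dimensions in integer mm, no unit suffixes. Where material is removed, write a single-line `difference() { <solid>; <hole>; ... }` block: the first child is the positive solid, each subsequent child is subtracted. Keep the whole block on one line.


difference() { cube([2920, 212, 2890]); translate([916, 0, 0]) cube([890, 212, 1990]); }
translate([0, 2678, 0]) cube([2920, 212, 2890]);
translate([0, 212, 0]) cube([212, 2466, 2890]);
translate([2708, 212, 0]) cube([212, 2466, 2890]);


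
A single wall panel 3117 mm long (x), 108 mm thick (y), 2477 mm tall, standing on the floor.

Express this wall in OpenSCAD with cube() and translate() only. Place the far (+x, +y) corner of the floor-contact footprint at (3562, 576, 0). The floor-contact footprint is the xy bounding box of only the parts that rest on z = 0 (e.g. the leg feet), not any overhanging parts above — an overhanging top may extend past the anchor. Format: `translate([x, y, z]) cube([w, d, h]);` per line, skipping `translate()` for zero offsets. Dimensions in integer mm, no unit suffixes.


translate([445, 468, 0]) cube([3117, 108, 2477]);


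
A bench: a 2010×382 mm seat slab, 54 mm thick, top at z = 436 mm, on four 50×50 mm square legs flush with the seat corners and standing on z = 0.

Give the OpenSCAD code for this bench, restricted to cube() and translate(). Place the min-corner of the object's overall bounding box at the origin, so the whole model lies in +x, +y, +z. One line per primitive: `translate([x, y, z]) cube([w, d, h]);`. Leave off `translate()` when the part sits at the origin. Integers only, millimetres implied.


translate([0, 0, 382]) cube([2010, 382, 54]);
cube([50, 50, 382]);
translate([0, 332, 0]) cube([50, 50, 382]);
translate([1960, 0, 0]) cube([50, 50, 382]);
translate([1960, 332, 0]) cube([50, 50, 382]);


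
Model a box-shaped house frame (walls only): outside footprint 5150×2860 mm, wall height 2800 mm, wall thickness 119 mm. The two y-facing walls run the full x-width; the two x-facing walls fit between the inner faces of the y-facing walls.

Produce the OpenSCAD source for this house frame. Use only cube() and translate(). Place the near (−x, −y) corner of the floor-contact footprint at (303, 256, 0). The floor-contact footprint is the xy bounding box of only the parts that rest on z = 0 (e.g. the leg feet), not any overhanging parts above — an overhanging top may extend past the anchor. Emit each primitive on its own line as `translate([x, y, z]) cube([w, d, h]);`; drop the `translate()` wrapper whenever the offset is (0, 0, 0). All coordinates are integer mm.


translate([303, 256, 0]) cube([5150, 119, 2800]);
translate([303, 2997, 0]) cube([5150, 119, 2800]);
translate([303, 375, 0]) cube([119, 2622, 2800]);
translate([5334, 375, 0]) cube([119, 2622, 2800]);


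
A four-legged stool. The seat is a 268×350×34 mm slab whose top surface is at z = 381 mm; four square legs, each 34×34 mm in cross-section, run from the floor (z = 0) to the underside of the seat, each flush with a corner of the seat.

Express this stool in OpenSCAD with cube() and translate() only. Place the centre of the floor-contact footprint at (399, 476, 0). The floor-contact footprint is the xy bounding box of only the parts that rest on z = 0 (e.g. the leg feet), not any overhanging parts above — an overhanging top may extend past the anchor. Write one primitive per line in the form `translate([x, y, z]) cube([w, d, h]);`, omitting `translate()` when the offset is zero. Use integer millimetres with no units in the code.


// leg_h = 381 - 34 = 347
translate([265, 301, 347]) cube([268, 350, 34]);
translate([265, 301, 0]) cube([34, 34, 347]);
translate([499, 301, 0]) cube([34, 34, 347]);
translate([265, 617, 0]) cube([34, 34, 347]);
translate([499, 617, 0]) cube([34, 34, 347]);


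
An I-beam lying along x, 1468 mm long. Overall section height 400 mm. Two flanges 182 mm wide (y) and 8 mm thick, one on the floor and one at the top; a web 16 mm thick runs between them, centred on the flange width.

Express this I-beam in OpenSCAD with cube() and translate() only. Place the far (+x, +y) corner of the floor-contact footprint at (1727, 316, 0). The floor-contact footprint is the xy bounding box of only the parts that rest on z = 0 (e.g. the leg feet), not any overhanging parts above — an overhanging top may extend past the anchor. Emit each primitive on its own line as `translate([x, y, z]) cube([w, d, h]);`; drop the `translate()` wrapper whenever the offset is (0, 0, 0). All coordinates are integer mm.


translate([259, 134, 0]) cube([1468, 182, 8]);
translate([259, 217, 8]) cube([1468, 16, 384]);
translate([259, 134, 392]) cube([1468, 182, 8]);


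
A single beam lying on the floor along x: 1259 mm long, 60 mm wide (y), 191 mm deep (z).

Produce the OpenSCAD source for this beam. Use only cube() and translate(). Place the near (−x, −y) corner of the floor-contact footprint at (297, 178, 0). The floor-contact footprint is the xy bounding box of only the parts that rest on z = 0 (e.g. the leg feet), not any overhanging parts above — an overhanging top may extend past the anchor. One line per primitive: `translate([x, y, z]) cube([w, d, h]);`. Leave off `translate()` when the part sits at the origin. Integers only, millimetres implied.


translate([297, 178, 0]) cube([1259, 60, 191]);


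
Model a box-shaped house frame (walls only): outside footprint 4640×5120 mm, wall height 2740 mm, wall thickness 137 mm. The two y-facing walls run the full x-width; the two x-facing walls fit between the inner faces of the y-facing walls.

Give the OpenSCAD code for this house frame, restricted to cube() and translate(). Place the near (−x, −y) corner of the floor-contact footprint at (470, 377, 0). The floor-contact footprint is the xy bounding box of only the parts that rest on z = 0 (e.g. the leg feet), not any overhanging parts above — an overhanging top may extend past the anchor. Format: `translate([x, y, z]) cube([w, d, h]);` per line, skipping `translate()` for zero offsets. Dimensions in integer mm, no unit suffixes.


translate([470, 377, 0]) cube([4640, 137, 2740]);
translate([470, 5360, 0]) cube([4640, 137, 2740]);
translate([470, 514, 0]) cube([137, 4846, 2740]);
translate([4973, 514, 0]) cube([137, 4846, 2740]);


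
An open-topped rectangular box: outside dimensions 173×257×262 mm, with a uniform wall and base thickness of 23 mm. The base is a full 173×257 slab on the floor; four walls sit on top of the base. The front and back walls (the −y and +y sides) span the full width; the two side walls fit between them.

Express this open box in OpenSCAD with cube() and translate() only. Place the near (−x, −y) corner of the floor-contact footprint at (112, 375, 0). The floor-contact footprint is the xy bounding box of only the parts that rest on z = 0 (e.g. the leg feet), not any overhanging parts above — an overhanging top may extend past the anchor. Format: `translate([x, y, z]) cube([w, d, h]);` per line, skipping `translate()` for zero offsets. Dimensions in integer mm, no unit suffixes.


translate([112, 375, 0]) cube([173, 257, 23]);
translate([112, 375, 23]) cube([173, 23, 239]);
translate([112, 609, 23]) cube([173, 23, 239]);
translate([112, 398, 23]) cube([23, 211, 239]);
translate([262, 398, 23]) cube([23, 211, 239]);


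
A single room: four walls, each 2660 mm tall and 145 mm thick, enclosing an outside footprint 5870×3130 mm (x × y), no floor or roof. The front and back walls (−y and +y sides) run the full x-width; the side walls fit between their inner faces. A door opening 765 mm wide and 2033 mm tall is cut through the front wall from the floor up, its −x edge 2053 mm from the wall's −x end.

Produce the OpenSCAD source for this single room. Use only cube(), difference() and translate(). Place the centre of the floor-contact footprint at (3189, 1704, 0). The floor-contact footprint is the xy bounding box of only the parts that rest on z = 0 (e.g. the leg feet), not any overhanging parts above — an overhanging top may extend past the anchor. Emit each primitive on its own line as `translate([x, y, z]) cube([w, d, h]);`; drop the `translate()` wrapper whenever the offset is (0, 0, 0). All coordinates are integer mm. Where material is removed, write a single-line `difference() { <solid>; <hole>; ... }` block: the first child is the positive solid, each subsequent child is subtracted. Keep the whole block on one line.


difference() { translate([254, 139, 0]) cube([5870, 145, 2660]); translate([2307, 139, 0]) cube([765, 145, 2033]); }
translate([254, 3124, 0]) cube([5870, 145, 2660]);
translate([254, 284, 0]) cube([145, 2840, 2660]);
translate([5979, 284, 0]) cube([145, 2840, 2660]);


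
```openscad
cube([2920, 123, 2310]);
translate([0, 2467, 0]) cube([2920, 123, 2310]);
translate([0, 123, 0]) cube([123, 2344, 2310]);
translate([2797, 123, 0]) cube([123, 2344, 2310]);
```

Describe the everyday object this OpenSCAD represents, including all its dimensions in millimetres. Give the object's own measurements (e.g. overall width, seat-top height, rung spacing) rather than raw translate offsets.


The wall frame of a small rectangular building: four walls, each 2310 mm tall and 123 mm thick, enclosing a footprint 2920 mm (x) by 2590 mm (y) outside-to-outside, with no floor or roof. The front and back walls (the −y and +y sides) span the full width; the two side walls fit between them.


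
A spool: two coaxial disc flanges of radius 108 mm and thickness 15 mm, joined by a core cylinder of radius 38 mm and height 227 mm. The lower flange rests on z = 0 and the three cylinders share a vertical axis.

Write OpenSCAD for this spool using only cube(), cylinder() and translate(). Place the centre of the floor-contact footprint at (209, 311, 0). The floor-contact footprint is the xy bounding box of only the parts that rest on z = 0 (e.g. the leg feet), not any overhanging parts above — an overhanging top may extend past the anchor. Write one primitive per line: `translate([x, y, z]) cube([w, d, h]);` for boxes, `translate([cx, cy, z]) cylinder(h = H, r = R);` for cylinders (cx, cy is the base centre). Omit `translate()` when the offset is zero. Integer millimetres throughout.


translate([209, 311, 0]) cylinder(h = 15, r = 108);
translate([209, 311, 15]) cylinder(h = 227, r = 38);
translate([209, 311, 242]) cylinder(h = 15, r = 108);


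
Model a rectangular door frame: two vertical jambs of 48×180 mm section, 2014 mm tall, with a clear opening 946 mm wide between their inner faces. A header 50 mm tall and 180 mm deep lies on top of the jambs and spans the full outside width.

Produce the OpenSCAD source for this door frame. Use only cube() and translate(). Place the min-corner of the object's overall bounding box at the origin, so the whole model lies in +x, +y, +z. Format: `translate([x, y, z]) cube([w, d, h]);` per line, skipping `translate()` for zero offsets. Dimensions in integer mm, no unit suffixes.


cube([48, 180, 2014]);
translate([994, 0, 0]) cube([48, 180, 2014]);
translate([0, 0, 2014]) cube([1042, 180, 50]);


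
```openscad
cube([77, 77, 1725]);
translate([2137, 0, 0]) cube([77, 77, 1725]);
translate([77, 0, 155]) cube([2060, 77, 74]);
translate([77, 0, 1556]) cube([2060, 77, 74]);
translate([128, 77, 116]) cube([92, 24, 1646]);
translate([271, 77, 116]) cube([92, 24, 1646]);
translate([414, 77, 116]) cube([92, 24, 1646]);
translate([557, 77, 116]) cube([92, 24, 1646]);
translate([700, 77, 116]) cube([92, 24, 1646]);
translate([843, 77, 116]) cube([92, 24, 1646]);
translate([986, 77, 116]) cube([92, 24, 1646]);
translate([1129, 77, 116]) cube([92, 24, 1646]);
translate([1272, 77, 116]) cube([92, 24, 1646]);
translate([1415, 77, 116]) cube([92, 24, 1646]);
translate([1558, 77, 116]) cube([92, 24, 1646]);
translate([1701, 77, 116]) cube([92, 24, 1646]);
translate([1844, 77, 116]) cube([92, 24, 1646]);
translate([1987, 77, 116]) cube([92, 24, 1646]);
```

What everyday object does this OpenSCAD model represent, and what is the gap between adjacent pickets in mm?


A fence section. The picket gap is 51 mm.

Two posts, two rails, 14 pickets — a fence section. Span 2060 mm holds 14 pickets of 92 mm with 15 equal gaps: ⌊(2060 − 14·92) / 15⌋ = 51 mm.


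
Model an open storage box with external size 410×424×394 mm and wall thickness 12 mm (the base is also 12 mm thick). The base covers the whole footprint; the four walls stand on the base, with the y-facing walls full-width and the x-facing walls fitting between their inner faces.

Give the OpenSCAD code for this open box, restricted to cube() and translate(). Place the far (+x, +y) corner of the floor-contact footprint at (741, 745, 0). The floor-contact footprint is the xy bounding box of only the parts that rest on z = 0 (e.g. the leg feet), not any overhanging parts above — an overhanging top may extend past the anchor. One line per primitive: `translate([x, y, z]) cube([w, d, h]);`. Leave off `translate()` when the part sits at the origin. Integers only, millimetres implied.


translate([331, 321, 0]) cube([410, 424, 12]);
translate([331, 321, 12]) cube([410, 12, 382]);
translate([331, 733, 12]) cube([410, 12, 382]);
translate([331, 333, 12]) cube([12, 400, 382]);
translate([729, 333, 12]) cube([12, 400, 382]);


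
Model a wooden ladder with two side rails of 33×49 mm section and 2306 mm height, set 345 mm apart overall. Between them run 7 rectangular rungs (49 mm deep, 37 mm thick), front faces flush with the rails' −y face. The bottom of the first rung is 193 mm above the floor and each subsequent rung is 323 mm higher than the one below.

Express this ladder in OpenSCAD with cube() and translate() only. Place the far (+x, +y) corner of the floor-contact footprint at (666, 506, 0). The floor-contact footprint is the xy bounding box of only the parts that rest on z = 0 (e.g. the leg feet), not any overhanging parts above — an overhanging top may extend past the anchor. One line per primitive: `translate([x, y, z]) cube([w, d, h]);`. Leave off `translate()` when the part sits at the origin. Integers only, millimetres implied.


// rung span = 345 - 2*33 = 279
// rung[k] z = 193 + k*323
translate([321, 457, 0]) cube([33, 49, 2306]);
translate([633, 457, 0]) cube([33, 49, 2306]);
translate([354, 457, 193]) cube([279, 49, 37]);
translate([354, 457, 516]) cube([279, 49, 37]);
translate([354, 457, 839]) cube([279, 49, 37]);
translate([354, 457, 1162]) cube([279, 49, 37]);
translate([354, 457, 1485]) cube([279, 49, 37]);
translate([354, 457, 1808]) cube([279, 49, 37]);
translate([354, 457, 2131]) cube([279, 49, 37]);


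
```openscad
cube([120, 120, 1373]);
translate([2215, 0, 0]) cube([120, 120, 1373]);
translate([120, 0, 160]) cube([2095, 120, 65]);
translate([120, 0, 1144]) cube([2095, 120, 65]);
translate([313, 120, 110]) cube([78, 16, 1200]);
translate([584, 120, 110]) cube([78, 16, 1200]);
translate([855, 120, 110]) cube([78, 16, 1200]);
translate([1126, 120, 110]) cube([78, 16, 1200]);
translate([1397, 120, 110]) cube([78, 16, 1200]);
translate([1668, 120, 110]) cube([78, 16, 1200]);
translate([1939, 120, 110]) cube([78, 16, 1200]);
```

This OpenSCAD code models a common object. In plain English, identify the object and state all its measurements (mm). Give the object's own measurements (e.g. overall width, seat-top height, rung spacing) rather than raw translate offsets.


A fence section. Two 120×120 mm posts, 1373 mm tall, stand on the floor with a clear span of 2095 mm between their inner faces. Two horizontal rails of 120×65 mm section span the gap between the posts with their undersides at z = 160 mm and z = 1144 mm, flush with the posts' −y face. 7 pickets, each 78 mm wide, 16 mm thick and 1200 mm tall, are fixed to the +y face of the rails with their bottoms at z = 110 mm, spaced across the span with a 193 mm gap after the −x post and between neighbouring pickets, with 198 mm left before the +x post.


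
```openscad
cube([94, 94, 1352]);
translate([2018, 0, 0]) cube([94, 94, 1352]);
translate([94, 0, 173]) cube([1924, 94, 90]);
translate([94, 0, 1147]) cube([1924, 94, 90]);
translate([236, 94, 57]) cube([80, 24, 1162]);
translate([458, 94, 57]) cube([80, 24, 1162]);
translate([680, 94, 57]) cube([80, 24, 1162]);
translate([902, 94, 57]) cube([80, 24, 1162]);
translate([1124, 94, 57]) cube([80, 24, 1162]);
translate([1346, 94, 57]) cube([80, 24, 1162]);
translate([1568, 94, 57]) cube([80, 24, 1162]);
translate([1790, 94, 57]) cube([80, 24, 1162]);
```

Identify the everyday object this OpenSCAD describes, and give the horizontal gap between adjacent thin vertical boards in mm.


A fence section. The picket gap is 142 mm.

Two posts, two rails, 8 pickets — a fence section. Span 1924 mm holds 8 pickets of 80 mm with 9 equal gaps: ⌊(1924 − 8·80) / 9⌋ = 142 mm.


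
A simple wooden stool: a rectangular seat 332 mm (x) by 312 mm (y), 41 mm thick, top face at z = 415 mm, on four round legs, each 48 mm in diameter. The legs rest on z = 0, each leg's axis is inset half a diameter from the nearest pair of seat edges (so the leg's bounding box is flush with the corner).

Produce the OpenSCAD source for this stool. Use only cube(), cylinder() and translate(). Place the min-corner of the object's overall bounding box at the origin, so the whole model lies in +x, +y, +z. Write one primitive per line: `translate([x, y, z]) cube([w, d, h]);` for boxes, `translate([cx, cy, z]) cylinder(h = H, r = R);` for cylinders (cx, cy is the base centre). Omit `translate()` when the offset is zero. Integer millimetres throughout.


translate([0, 0, 374]) cube([332, 312, 41]);
translate([24, 24, 0]) cylinder(h = 374, r = 24);
translate([308, 24, 0]) cylinder(h = 374, r = 24);
translate([24, 288, 0]) cylinder(h = 374, r = 24);
translate([308, 288, 0]) cylinder(h = 374, r = 24);


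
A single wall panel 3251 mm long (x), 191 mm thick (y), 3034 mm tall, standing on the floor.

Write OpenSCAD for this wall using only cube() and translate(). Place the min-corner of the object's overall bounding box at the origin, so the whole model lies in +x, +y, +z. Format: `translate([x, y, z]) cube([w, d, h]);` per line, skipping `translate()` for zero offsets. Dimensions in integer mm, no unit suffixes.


cube([3251, 191, 3034]);


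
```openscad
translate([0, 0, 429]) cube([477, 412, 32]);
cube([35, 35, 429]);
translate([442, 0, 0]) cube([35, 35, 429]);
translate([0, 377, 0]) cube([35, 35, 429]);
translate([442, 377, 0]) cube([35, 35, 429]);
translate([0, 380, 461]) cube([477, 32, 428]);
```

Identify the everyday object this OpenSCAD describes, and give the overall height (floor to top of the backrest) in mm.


A chair. The overall height is 889 mm.

A slab on four corner posts with a tall panel at the back — a chair. The seat slab sits at z = 429 with thickness 32, and the 428 mm backrest starts at the seat top, so the overall height is 429 + 32 + 428 = 889 mm.


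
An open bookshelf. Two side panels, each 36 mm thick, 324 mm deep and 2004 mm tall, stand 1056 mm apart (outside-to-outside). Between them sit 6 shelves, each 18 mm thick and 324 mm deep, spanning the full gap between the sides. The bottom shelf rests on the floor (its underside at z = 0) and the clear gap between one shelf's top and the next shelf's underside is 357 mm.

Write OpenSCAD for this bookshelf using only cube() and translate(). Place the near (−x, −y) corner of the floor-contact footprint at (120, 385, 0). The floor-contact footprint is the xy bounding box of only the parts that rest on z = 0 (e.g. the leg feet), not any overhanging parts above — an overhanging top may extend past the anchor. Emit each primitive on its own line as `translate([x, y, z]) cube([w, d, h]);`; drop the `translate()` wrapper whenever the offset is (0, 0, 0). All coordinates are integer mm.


translate([120, 385, 0]) cube([36, 324, 2004]);
translate([1140, 385, 0]) cube([36, 324, 2004]);
translate([156, 385, 0]) cube([984, 324, 18]);
translate([156, 385, 375]) cube([984, 324, 18]);
translate([156, 385, 750]) cube([984, 324, 18]);
translate([156, 385, 1125]) cube([984, 324, 18]);
translate([156, 385, 1500]) cube([984, 324, 18]);
translate([156, 385, 1875]) cube([984, 324, 18]);


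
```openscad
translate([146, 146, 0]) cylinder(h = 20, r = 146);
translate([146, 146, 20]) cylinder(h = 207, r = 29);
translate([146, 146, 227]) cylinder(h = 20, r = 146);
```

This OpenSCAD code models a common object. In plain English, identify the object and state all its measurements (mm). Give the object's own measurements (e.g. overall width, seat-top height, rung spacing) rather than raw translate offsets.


A spool: two coaxial disc flanges of radius 146 mm and thickness 20 mm, joined by a core cylinder of radius 29 mm and height 207 mm. The lower flange rests on z = 0 and the three cylinders share a vertical axis.


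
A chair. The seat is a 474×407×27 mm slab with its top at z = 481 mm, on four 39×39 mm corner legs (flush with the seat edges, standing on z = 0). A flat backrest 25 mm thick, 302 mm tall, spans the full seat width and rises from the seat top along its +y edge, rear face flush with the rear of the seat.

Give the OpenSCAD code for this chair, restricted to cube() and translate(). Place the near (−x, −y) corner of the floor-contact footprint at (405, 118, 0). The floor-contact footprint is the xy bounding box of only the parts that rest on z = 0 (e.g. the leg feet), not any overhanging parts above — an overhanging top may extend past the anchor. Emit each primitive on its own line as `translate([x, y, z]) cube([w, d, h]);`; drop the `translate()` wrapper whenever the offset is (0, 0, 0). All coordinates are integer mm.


translate([405, 118, 454]) cube([474, 407, 27]);
translate([405, 118, 0]) cube([39, 39, 454]);
translate([840, 118, 0]) cube([39, 39, 454]);
translate([405, 486, 0]) cube([39, 39, 454]);
translate([840, 486, 0]) cube([39, 39, 454]);
translate([405, 500, 481]) cube([474, 25, 302]);


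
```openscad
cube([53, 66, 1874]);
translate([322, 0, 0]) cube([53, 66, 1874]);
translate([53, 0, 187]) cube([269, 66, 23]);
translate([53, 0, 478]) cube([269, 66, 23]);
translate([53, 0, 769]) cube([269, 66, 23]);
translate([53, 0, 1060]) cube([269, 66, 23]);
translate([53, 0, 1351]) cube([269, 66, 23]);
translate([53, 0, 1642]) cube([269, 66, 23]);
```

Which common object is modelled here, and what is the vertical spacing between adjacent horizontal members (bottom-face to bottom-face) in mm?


A ladder. The rung spacing is 291 mm.

Two tall 53×66 posts with 6 short bars between them — a ladder. Adjacent rungs sit at z = 187 and z = 478, so the spacing is 478 − 187 = 291 mm.


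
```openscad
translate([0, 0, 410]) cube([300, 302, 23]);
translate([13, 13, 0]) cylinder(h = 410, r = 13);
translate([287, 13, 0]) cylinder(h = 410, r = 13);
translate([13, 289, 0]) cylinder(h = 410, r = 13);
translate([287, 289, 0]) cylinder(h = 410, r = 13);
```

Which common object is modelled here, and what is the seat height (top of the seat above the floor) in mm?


A stool. The seat height is 433 mm.

A 300×302×23 slab at z = 410 on four corner cylinders — a stool. The seat top is 410 + 23 = 433 mm.


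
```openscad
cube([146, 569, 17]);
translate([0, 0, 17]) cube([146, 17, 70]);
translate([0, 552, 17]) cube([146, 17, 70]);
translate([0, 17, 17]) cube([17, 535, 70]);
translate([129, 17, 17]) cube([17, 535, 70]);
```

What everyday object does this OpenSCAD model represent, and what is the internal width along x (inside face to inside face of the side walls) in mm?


An open box. The internal width is 112 mm.

A 146×569 base slab with four walls standing on it — an open box. The base is 146 mm wide and the walls are 17 mm thick, so the internal width is 146 − 2 × 17 = 112 mm.


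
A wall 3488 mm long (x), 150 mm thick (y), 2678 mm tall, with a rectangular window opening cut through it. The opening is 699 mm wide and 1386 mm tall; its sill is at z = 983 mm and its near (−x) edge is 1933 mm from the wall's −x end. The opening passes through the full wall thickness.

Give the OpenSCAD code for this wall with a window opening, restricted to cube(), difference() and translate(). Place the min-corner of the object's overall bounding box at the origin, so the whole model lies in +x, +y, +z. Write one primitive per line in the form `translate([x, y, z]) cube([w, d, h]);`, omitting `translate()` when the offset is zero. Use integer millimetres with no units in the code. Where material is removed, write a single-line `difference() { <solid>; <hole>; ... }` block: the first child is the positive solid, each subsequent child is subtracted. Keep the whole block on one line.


difference() { cube([3488, 150, 2678]); translate([1933, 0, 983]) cube([699, 150, 1386]); }


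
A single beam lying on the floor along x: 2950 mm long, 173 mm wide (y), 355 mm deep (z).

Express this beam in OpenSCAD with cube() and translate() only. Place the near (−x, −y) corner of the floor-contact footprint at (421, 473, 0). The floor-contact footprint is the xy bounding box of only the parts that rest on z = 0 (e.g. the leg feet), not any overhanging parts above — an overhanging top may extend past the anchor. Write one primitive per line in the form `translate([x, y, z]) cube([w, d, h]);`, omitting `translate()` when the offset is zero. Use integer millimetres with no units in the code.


translate([421, 473, 0]) cube([2950, 173, 355]);
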